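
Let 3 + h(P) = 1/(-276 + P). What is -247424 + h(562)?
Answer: -70764121/286 ≈ -2.4743e+5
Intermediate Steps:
h(P) = -3 + 1/(-276 + P)
-247424 + h(562) = -247424 + (829 - 3*562)/(-276 + 562) = -247424 + (829 - 1686)/286 = -247424 + (1/286)*(-857) = -247424 - 857/286 = -70764121/286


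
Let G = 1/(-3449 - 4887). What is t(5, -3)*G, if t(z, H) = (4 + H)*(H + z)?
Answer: -1/4168 ≈ -0.00023992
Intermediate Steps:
G = -1/8336 (G = 1/(-8336) = -1/8336 ≈ -0.00011996)
t(5, -3)*G = ((-3)**2 + 4*(-3) + 4*5 - 3*5)*(-1/8336) = (9 - 12 + 20 - 15)*(-1/8336) = 2*(-1/8336) = -1/4168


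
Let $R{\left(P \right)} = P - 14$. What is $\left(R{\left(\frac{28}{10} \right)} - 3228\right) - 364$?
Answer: $- \frac{18016}{5} \approx -3603.2$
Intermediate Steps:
$R{\left(P \right)} = -14 + P$
$\left(R{\left(\frac{28}{10} \right)} - 3228\right) - 364 = \left(\left(-14 + \frac{28}{10}\right) - 3228\right) - 364 = \left(\left(-14 + 28 \cdot \frac{1}{10}\right) - 3228\right) - 364 = \left(\left(-14 + \frac{14}{5}\right) - 3228\right) - 364 = \left(- \frac{56}{5} - 3228\right) - 364 = - \frac{16196}{5} - 364 = - \frac{18016}{5}$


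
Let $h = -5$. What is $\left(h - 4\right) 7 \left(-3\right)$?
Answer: $189$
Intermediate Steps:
$\left(h - 4\right) 7 \left(-3\right) = \left(-5 - 4\right) 7 \left(-3\right) = \left(-9\right) 7 \left(-3\right) = \left(-63\right) \left(-3\right) = 189$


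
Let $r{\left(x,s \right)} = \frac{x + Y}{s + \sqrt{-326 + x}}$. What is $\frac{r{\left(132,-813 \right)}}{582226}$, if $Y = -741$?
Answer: $\frac{495117}{384946288838} + \frac{609 i \sqrt{194}}{384946288838} \approx 1.2862 \cdot 10^{-6} + 2.2035 \cdot 10^{-8} i$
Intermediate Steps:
$r{\left(x,s \right)} = \frac{-741 + x}{s + \sqrt{-326 + x}}$ ($r{\left(x,s \right)} = \frac{x - 741}{s + \sqrt{-326 + x}} = \frac{-741 + x}{s + \sqrt{-326 + x}}$)
$\frac{r{\left(132,-813 \right)}}{582226} = \frac{\frac{1}{-813 + \sqrt{-326 + 132}} \left(-741 + 132\right)}{582226} = \frac{1}{-813 + \sqrt{-194}} \left(-609\right) \frac{1}{582226} = \frac{1}{-813 + i \sqrt{194}} \left(-609\right) \frac{1}{582226} = - \frac{609}{-813 + i \sqrt{194}} \cdot \frac{1}{582226} = - \frac{609}{582226 \left(-813 + i \sqrt{194}\right)}$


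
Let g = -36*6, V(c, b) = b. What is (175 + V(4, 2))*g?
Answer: -38232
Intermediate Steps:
g = -216
(175 + V(4, 2))*g = (175 + 2)*(-216) = 177*(-216) = -38232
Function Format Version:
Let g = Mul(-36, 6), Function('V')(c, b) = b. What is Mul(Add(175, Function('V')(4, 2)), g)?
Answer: -38232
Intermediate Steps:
g = -216
Mul(Add(175, Function('V')(4, 2)), g) = Mul(Add(175, 2), -216) = Mul(177, -216) = -38232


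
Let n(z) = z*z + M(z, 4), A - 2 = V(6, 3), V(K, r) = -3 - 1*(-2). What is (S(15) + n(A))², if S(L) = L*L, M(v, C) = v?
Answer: 51529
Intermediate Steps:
V(K, r) = -1 (V(K, r) = -3 + 2 = -1)
A = 1 (A = 2 - 1 = 1)
n(z) = z + z² (n(z) = z*z + z = z² + z = z + z²)
S(L) = L²
(S(15) + n(A))² = (15² + 1*(1 + 1))² = (225 + 1*2)² = (225 + 2)² = 227² = 51529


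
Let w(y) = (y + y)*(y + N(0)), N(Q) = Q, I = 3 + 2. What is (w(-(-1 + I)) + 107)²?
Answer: 19321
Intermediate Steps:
I = 5
w(y) = 2*y² (w(y) = (y + y)*(y + 0) = (2*y)*y = 2*y²)
(w(-(-1 + I)) + 107)² = (2*(-(-1 + 5))² + 107)² = (2*(-1*4)² + 107)² = (2*(-4)² + 107)² = (2*16 + 107)² = (32 + 107)² = 139² = 19321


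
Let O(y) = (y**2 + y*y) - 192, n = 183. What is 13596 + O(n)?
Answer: 80382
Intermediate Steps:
O(y) = -192 + 2*y**2 (O(y) = (y**2 + y**2) - 192 = 2*y**2 - 192 = -192 + 2*y**2)
13596 + O(n) = 13596 + (-192 + 2*183**2) = 13596 + (-192 + 2*33489) = 13596 + (-192 + 66978) = 13596 + 66786 = 80382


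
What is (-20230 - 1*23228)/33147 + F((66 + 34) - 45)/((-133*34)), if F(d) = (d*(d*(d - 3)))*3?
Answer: -2639764396/24981789 ≈ -105.67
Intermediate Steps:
F(d) = 3*d²*(-3 + d) (F(d) = (d*(d*(-3 + d)))*3 = (d²*(-3 + d))*3 = 3*d²*(-3 + d))
(-20230 - 1*23228)/33147 + F((66 + 34) - 45)/((-133*34)) = (-20230 - 1*23228)/33147 + (3*((66 + 34) - 45)²*(-3 + ((66 + 34) - 45)))/((-133*34)) = (-20230 - 23228)*(1/33147) + (3*(100 - 45)²*(-3 + (100 - 45)))/(-4522) = -43458*1/33147 + (3*55²*(-3 + 55))*(-1/4522) = -14486/11049 + (3*3025*52)*(-1/4522) = -14486/11049 + 471900*(-1/4522) = -14486/11049 - 235950/2261 = -2639764396/24981789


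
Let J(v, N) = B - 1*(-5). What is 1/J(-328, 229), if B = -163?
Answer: -1/158 ≈ -0.0063291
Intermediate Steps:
J(v, N) = -158 (J(v, N) = -163 - 1*(-5) = -163 + 5 = -158)
1/J(-328, 229) = 1/(-158) = -1/158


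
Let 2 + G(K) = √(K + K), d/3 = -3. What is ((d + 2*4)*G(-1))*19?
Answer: 38 - 19*I*√2 ≈ 38.0 - 26.87*I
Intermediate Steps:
d = -9 (d = 3*(-3) = -9)
G(K) = -2 + √2*√K (G(K) = -2 + √(K + K) = -2 + √(2*K) = -2 + √2*√K)
((d + 2*4)*G(-1))*19 = ((-9 + 2*4)*(-2 + √2*√(-1)))*19 = ((-9 + 8)*(-2 + √2*I))*19 = -(-2 + I*√2)*19 = (2 - I*√2)*19 = 38 - 19*I*√2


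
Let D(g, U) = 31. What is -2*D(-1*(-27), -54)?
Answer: -62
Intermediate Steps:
-2*D(-1*(-27), -54) = -2*31 = -62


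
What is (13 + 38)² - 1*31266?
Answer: -28665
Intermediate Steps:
(13 + 38)² - 1*31266 = 51² - 31266 = 2601 - 31266 = -28665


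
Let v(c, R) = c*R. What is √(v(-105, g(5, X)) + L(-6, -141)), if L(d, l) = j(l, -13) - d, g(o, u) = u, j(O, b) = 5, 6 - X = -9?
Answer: 2*I*√391 ≈ 39.547*I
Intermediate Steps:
X = 15 (X = 6 - 1*(-9) = 6 + 9 = 15)
v(c, R) = R*c
L(d, l) = 5 - d
√(v(-105, g(5, X)) + L(-6, -141)) = √(15*(-105) + (5 - 1*(-6))) = √(-1575 + (5 + 6)) = √(-1575 + 11) = √(-1564) = 2*I*√391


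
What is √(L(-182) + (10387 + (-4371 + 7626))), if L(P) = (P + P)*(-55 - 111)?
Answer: √74066 ≈ 272.15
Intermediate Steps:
L(P) = -332*P (L(P) = (2*P)*(-166) = -332*P)
√(L(-182) + (10387 + (-4371 + 7626))) = √(-332*(-182) + (10387 + (-4371 + 7626))) = √(60424 + (10387 + 3255)) = √(60424 + 13642) = √74066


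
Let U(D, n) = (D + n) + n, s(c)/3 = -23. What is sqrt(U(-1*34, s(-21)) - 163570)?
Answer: I*sqrt(163742) ≈ 404.65*I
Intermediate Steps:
s(c) = -69 (s(c) = 3*(-23) = -69)
U(D, n) = D + 2*n
sqrt(U(-1*34, s(-21)) - 163570) = sqrt((-1*34 + 2*(-69)) - 163570) = sqrt((-34 - 138) - 163570) = sqrt(-172 - 163570) = sqrt(-163742) = I*sqrt(163742)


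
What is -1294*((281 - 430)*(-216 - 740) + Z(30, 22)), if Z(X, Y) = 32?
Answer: -184363944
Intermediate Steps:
-1294*((281 - 430)*(-216 - 740) + Z(30, 22)) = -1294*((281 - 430)*(-216 - 740) + 32) = -1294*(-149*(-956) + 32) = -1294*(142444 + 32) = -1294*142476 = -184363944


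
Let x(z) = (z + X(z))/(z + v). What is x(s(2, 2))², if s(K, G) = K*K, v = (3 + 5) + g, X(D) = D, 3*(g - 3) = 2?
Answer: 576/2209 ≈ 0.26075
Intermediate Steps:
g = 11/3 (g = 3 + (⅓)*2 = 3 + ⅔ = 11/3 ≈ 3.6667)
v = 35/3 (v = (3 + 5) + 11/3 = 8 + 11/3 = 35/3 ≈ 11.667)
s(K, G) = K²
x(z) = 2*z/(35/3 + z) (x(z) = (z + z)/(z + 35/3) = (2*z)/(35/3 + z) = 2*z/(35/3 + z))
x(s(2, 2))² = (6*2²/(35 + 3*2²))² = (6*4/(35 + 3*4))² = (6*4/(35 + 12))² = (6*4/47)² = (6*4*(1/47))² = (24/47)² = 576/2209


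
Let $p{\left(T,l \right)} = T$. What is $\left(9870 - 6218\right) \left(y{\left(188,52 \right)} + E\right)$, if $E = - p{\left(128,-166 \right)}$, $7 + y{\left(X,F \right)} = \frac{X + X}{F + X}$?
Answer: $- \frac{7309478}{15} \approx -4.873 \cdot 10^{5}$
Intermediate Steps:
$y{\left(X,F \right)} = -7 + \frac{2 X}{F + X}$ ($y{\left(X,F \right)} = -7 + \frac{X + X}{F + X} = -7 + \frac{2 X}{F + X}$)
$E = -128$ ($E = \left(-1\right) 128 = -128$)
$\left(9870 - 6218\right) \left(y{\left(188,52 \right)} + E\right) = \left(9870 - 6218\right) \left(\frac{\left(-7\right) 52 - 940}{52 + 188} - 128\right) = 3652 \left(\frac{-364 - 940}{240} - 128\right) = 3652 \left(\frac{1}{240} \left(-1304\right) - 128\right) = 3652 \left(- \frac{163}{30} - 128\right) = 3652 \left(- \frac{4003}{30}\right) = - \frac{7309478}{15}$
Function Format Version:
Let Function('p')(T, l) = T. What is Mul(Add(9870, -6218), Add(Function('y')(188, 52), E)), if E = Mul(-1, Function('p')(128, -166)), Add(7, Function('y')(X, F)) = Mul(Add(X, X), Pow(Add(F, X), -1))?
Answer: Rational(-7309478, 15) ≈ -4.8730e+5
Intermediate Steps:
Function('y')(X, F) = Add(-7, Mul(2, X, Pow(Add(F, X), -1))) (Function('y')(X, F) = Add(-7, Mul(Add(X, X), Pow(Add(F, X), -1))) = Add(-7, Mul(Mul(2, X), Pow(Add(F, X), -1))) = Add(-7, Mul(2, X, Pow(Add(F, X), -1))))
E = -128 (E = Mul(-1, 128) = -128)
Mul(Add(9870, -6218), Add(Function('y')(188, 52), E)) = Mul(Add(9870, -6218), Add(Mul(Pow(Add(52, 188), -1), Add(Mul(-7, 52), Mul(-5, 188))), -128)) = Mul(3652, Add(Mul(Pow(240, -1), Add(-364, -940)), -128)) = Mul(3652, Add(Mul(Rational(1, 240), -1304), -128)) = Mul(3652, Add(Rational(-163, 30), -128)) = Mul(3652, Rational(-4003, 30)) = Rational(-7309478, 15)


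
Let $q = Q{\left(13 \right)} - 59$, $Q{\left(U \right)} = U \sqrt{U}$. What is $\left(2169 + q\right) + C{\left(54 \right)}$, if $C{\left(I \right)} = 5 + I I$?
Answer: $5031 + 13 \sqrt{13} \approx 5077.9$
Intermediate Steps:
$C{\left(I \right)} = 5 + I^{2}$
$Q{\left(U \right)} = U^{\frac{3}{2}}$
$q = -59 + 13 \sqrt{13}$ ($q = 13^{\frac{3}{2}} - 59 = 13 \sqrt{13} - 59 = -59 + 13 \sqrt{13} \approx -12.128$)
$\left(2169 + q\right) + C{\left(54 \right)} = \left(2169 - \left(59 - 13 \sqrt{13}\right)\right) + \left(5 + 54^{2}\right) = \left(2110 + 13 \sqrt{13}\right) + \left(5 + 2916\right) = \left(2110 + 13 \sqrt{13}\right) + 2921 = 5031 + 13 \sqrt{13}$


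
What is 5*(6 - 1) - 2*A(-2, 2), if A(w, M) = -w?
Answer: 21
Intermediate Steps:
5*(6 - 1) - 2*A(-2, 2) = 5*(6 - 1) - (-2)*(-2) = 5*5 - 2*2 = 25 - 4 = 21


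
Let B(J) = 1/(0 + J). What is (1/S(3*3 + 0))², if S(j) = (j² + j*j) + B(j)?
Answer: 81/2128681 ≈ 3.8052e-5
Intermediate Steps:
B(J) = 1/J
S(j) = 1/j + 2*j² (S(j) = (j² + j*j) + 1/j = (j² + j²) + 1/j = 2*j² + 1/j = 1/j + 2*j²)
(1/S(3*3 + 0))² = (1/((1 + 2*(3*3 + 0)³)/(3*3 + 0)))² = (1/((1 + 2*(9 + 0)³)/(9 + 0)))² = (1/((1 + 2*9³)/9))² = (1/((1 + 2*729)/9))² = (1/((1 + 1458)/9))² = (1/((⅑)*1459))² = (1/(1459/9))² = (9/1459)² = 81/2128681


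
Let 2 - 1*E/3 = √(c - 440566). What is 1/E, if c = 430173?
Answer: 2/31191 + I*√10393/31191 ≈ 6.4121e-5 + 0.0032684*I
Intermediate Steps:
E = 6 - 3*I*√10393 (E = 6 - 3*√(430173 - 440566) = 6 - 3*I*√10393 ≈ 6.0 - 305.84*I)
1/E = 1/(6 - 3*I*√10393)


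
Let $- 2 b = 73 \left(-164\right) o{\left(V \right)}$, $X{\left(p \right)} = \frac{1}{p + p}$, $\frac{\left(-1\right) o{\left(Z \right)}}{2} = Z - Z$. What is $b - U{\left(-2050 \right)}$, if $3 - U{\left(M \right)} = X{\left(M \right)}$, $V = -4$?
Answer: $- \frac{12301}{4100} \approx -3.0002$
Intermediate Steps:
$o{\left(Z \right)} = 0$ ($o{\left(Z \right)} = - 2 \left(Z - Z\right) = \left(-2\right) 0 = 0$)
$X{\left(p \right)} = \frac{1}{2 p}$
$U{\left(M \right)} = 3 - \frac{1}{2 M}$
$b = 0$ ($b = - \frac{73 \left(-164\right) 0}{2} = - \frac{\left(-11972\right) 0}{2} = \left(- \frac{1}{2}\right) 0 = 0$)
$b - U{\left(-2050 \right)} = 0 - \left(3 - \frac{1}{2 \left(-2050\right)}\right) = 0 - \left(3 - - \frac{1}{4100}\right) = 0 - \left(3 + \frac{1}{4100}\right) = 0 - \frac{12301}{4100} = - \frac{12301}{4100}$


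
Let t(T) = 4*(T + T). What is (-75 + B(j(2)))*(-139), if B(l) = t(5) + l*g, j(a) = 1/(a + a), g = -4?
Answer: 5004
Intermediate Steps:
j(a) = 1/(2*a)
t(T) = 8*T (t(T) = 4*(2*T) = 8*T)
B(l) = 40 - 4*l (B(l) = 8*5 + l*(-4) = 40 - 4*l)
(-75 + B(j(2)))*(-139) = (-75 + (40 - 2/2))*(-139) = (-75 + (40 - 4*1/4))*(-139) = (-75 + (40 - 1))*(-139) = (-75 + 39)*(-139) = -36*(-139) = 5004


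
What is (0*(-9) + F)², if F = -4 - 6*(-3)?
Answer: 196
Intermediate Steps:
F = 14 (F = -4 + 18 = 14)
(0*(-9) + F)² = (0*(-9) + 14)² = (0 + 14)² = 14² = 196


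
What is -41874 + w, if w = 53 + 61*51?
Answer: -38710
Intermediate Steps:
w = 3164 (w = 53 + 3111 = 3164)
-41874 + w = -41874 + 3164 = -38710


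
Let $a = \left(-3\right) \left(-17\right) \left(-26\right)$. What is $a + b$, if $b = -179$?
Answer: $-1505$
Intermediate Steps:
$a = -1326$ ($a = 51 \left(-26\right) = -1326$)
$a + b = -1326 - 179 = -1505$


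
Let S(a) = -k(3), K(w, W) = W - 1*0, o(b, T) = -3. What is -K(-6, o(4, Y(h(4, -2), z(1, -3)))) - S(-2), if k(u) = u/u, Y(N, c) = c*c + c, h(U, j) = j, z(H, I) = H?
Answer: 4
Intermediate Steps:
Y(N, c) = c + c² (Y(N, c) = c² + c = c + c²)
k(u) = 1
K(w, W) = W (K(w, W) = W + 0 = W)
S(a) = -1 (S(a) = -1*1 = -1)
-K(-6, o(4, Y(h(4, -2), z(1, -3)))) - S(-2) = -1*(-3) - 1*(-1) = 3 + 1 = 4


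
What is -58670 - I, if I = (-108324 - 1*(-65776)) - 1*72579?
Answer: 56457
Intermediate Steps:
I = -115127 (I = (-108324 + 65776) - 72579 = -42548 - 72579 = -115127)
-58670 - I = -58670 - 1*(-115127) = -58670 + 115127 = 56457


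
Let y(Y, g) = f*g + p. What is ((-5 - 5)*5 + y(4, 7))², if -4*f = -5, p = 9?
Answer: 16641/16 ≈ 1040.1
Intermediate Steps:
f = 5/4 (f = -¼*(-5) = 5/4 ≈ 1.2500)
y(Y, g) = 9 + 5*g/4 (y(Y, g) = 5*g/4 + 9 = 9 + 5*g/4)
((-5 - 5)*5 + y(4, 7))² = ((-5 - 5)*5 + (9 + (5/4)*7))² = (-10*5 + (9 + 35/4))² = (-50 + 71/4)² = (-129/4)² = 16641/16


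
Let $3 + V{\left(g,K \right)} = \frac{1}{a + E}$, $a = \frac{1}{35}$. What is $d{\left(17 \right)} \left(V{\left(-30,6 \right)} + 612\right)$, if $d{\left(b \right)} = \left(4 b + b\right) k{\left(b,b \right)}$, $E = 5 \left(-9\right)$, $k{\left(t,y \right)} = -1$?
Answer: $- \frac{81475135}{1574} \approx -51763.0$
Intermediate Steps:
$E = -45$
$a = \frac{1}{35} \approx 0.028571$
$V{\left(g,K \right)} = - \frac{4757}{1574}$ ($V{\left(g,K \right)} = -3 + \frac{1}{\frac{1}{35} - 45} = -3 + \frac{1}{- \frac{1574}{35}} = -3 - \frac{35}{1574} = - \frac{4757}{1574}$)
$d{\left(b \right)} = - 5 b$ ($d{\left(b \right)} = \left(4 b + b\right) \left(-1\right) = 5 b \left(-1\right) = - 5 b$)
$d{\left(17 \right)} \left(V{\left(-30,6 \right)} + 612\right) = \left(-5\right) 17 \left(- \frac{4757}{1574} + 612\right) = \left(-85\right) \frac{958531}{1574} = - \frac{81475135}{1574}$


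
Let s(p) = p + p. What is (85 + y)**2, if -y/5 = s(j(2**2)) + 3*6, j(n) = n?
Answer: 2025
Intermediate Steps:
s(p) = 2*p
y = -130 (y = -5*(2*2**2 + 3*6) = -5*(2*4 + 18) = -5*(8 + 18) = -5*26 = -130)
(85 + y)**2 = (85 - 130)**2 = (-45)**2 = 2025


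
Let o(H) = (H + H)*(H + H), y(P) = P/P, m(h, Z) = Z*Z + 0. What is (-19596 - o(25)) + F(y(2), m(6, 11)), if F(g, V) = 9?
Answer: -22087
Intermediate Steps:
m(h, Z) = Z² (m(h, Z) = Z² + 0 = Z²)
y(P) = 1
o(H) = 4*H² (o(H) = (2*H)*(2*H) = 4*H²)
(-19596 - o(25)) + F(y(2), m(6, 11)) = (-19596 - 4*25²) + 9 = (-19596 - 4*625) + 9 = (-19596 - 1*2500) + 9 = (-19596 - 2500) + 9 = -22096 + 9 = -22087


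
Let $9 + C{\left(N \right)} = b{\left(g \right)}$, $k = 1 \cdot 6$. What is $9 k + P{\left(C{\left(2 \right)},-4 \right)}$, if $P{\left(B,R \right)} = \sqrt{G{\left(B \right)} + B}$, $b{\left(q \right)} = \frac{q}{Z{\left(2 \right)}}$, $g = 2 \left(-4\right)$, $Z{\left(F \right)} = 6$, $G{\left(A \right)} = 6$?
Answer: $54 + \frac{i \sqrt{39}}{3} \approx 54.0 + 2.0817 i$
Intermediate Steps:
$k = 6$
$g = -8$
$b{\left(q \right)} = \frac{q}{6}$
$C{\left(N \right)} = - \frac{31}{3}$ ($C{\left(N \right)} = -9 + \frac{1}{6} \left(-8\right) = -9 - \frac{4}{3} = - \frac{31}{3}$)
$P{\left(B,R \right)} = \sqrt{6 + B}$
$9 k + P{\left(C{\left(2 \right)},-4 \right)} = 9 \cdot 6 + \sqrt{6 - \frac{31}{3}} = 54 + \sqrt{- \frac{13}{3}} = 54 + \frac{i \sqrt{39}}{3}$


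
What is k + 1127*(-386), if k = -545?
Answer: -435567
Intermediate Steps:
k + 1127*(-386) = -545 + 1127*(-386) = -545 - 435022 = -435567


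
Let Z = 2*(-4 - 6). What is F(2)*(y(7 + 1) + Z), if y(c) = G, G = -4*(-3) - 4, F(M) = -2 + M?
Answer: 0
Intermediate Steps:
G = 8 (G = 12 - 4 = 8)
y(c) = 8
Z = -20 (Z = 2*(-10) = -20)
F(2)*(y(7 + 1) + Z) = (-2 + 2)*(8 - 20) = 0*(-12) = 0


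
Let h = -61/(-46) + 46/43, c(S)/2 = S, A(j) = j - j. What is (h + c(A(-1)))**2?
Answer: 22458121/3912484 ≈ 5.7401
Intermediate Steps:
A(j) = 0
c(S) = 2*S
h = 4739/1978 (h = -61*(-1/46) + 46*(1/43) = 61/46 + 46/43 = 4739/1978 ≈ 2.3959)
(h + c(A(-1)))**2 = (4739/1978 + 2*0)**2 = (4739/1978 + 0)**2 = (4739/1978)**2 = 22458121/3912484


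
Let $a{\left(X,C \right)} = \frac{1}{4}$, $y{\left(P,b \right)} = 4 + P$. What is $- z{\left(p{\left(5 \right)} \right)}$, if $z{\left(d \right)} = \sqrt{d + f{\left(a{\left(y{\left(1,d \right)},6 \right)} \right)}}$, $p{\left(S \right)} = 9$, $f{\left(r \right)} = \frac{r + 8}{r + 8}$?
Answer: $- \sqrt{10} \approx -3.1623$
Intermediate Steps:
$a{\left(X,C \right)} = \frac{1}{4}$
$f{\left(r \right)} = 1$ ($f{\left(r \right)} = \frac{8 + r}{8 + r} = 1$)
$z{\left(d \right)} = \sqrt{1 + d}$ ($z{\left(d \right)} = \sqrt{d + 1} = \sqrt{1 + d}$)
$- z{\left(p{\left(5 \right)} \right)} = - \sqrt{1 + 9} = - \sqrt{10}$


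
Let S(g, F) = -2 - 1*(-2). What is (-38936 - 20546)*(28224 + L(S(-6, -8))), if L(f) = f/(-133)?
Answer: -1678819968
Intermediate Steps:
S(g, F) = 0 (S(g, F) = -2 + 2 = 0)
L(f) = -f/133 (L(f) = f*(-1/133) = -f/133)
(-38936 - 20546)*(28224 + L(S(-6, -8))) = (-38936 - 20546)*(28224 - 1/133*0) = -59482*(28224 + 0) = -59482*28224 = -1678819968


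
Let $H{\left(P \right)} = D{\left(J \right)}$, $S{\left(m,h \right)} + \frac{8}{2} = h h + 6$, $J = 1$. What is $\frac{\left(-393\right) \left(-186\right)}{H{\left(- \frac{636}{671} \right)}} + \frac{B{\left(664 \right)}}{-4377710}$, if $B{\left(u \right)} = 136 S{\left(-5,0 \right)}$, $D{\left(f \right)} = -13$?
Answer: $- \frac{160000924558}{28455115} \approx -5622.9$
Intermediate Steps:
$S{\left(m,h \right)} = 2 + h^{2}$ ($S{\left(m,h \right)} = -4 + \left(h h + 6\right) = -4 + \left(h^{2} + 6\right) = -4 + \left(6 + h^{2}\right) = 2 + h^{2}$)
$H{\left(P \right)} = -13$
$B{\left(u \right)} = 272$ ($B{\left(u \right)} = 136 \left(2 + 0^{2}\right) = 136 \left(2 + 0\right) = 136 \cdot 2 = 272$)
$\frac{\left(-393\right) \left(-186\right)}{H{\left(- \frac{636}{671} \right)}} + \frac{B{\left(664 \right)}}{-4377710} = \frac{\left(-393\right) \left(-186\right)}{-13} + \frac{272}{-4377710} = 73098 \left(- \frac{1}{13}\right) + 272 \left(- \frac{1}{4377710}\right) = - \frac{73098}{13} - \frac{136}{2188855} = - \frac{160000924558}{28455115}$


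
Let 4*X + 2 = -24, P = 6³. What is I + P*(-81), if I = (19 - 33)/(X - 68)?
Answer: -2606876/149 ≈ -17496.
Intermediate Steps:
P = 216
X = -13/2 (X = -½ + (¼)*(-24) = -½ - 6 = -13/2 ≈ -6.5000)
I = 28/149 (I = (19 - 33)/(-13/2 - 68) = -14/(-149/2) = -14*(-2/149) = 28/149 ≈ 0.18792)
I + P*(-81) = 28/149 + 216*(-81) = 28/149 - 17496 = -2606876/149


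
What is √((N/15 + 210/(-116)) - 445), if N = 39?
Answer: 7*I*√762410/290 ≈ 21.076*I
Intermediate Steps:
√((N/15 + 210/(-116)) - 445) = √((39/15 + 210/(-116)) - 445) = √((39*(1/15) + 210*(-1/116)) - 445) = √((13/5 - 105/58) - 445) = √(229/290 - 445) = √(-128821/290) = 7*I*√762410/290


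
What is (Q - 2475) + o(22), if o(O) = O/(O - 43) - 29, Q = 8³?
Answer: -41854/21 ≈ -1993.0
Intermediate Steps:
Q = 512
o(O) = -29 + O/(-43 + O) (o(O) = O/(-43 + O) - 29 = -29 + O/(-43 + O))
(Q - 2475) + o(22) = (512 - 2475) + (1247 - 28*22)/(-43 + 22) = -1963 + (1247 - 616)/(-21) = -1963 - 1/21*631 = -1963 - 631/21 = -41854/21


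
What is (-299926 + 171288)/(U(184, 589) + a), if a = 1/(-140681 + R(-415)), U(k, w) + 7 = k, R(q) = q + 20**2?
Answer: -18098852048/24903191 ≈ -726.77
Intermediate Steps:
R(q) = 400 + q (R(q) = q + 400 = 400 + q)
U(k, w) = -7 + k
a = -1/140696 (a = 1/(-140681 + (400 - 415)) = 1/(-140681 - 15) = 1/(-140696) = -1/140696 ≈ -7.1075e-6)
(-299926 + 171288)/(U(184, 589) + a) = (-299926 + 171288)/((-7 + 184) - 1/140696) = -128638/(177 - 1/140696) = -128638/24903191/140696 = -128638*140696/24903191 = -18098852048/24903191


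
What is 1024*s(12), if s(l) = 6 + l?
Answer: 18432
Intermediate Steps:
1024*s(12) = 1024*(6 + 12) = 1024*18 = 18432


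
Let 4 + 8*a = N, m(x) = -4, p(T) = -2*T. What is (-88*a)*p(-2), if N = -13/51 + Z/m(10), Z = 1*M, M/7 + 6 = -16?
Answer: -76846/51 ≈ -1506.8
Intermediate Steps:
M = -154 (M = -42 + 7*(-16) = -42 - 112 = -154)
Z = -154 (Z = 1*(-154) = -154)
N = 3901/102 (N = -13/51 - 154/(-4) = -13*1/51 - 154*(-1/4) = -13/51 + 77/2 = 3901/102 ≈ 38.245)
a = 3493/816 (a = -1/2 + (1/8)*(3901/102) = -1/2 + 3901/816 = 3493/816 ≈ 4.2806)
(-88*a)*p(-2) = (-88*3493/816)*(-2*(-2)) = -38423/102*4 = -76846/51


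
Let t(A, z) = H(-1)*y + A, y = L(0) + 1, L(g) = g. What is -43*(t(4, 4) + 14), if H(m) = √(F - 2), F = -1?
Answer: -774 - 43*I*√3 ≈ -774.0 - 74.478*I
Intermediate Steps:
H(m) = I*√3 (H(m) = √(-1 - 2) = √(-3) = I*√3)
y = 1 (y = 0 + 1 = 1)
t(A, z) = A + I*√3 (t(A, z) = (I*√3)*1 + A = I*√3 + A = A + I*√3)
-43*(t(4, 4) + 14) = -43*((4 + I*√3) + 14) = -43*(18 + I*√3) = -774 - 43*I*√3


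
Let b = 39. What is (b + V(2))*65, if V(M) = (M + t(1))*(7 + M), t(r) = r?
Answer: 4290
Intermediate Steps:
V(M) = (1 + M)*(7 + M) (V(M) = (M + 1)*(7 + M) = (1 + M)*(7 + M))
(b + V(2))*65 = (39 + (7 + 2² + 8*2))*65 = (39 + (7 + 4 + 16))*65 = (39 + 27)*65 = 66*65 = 4290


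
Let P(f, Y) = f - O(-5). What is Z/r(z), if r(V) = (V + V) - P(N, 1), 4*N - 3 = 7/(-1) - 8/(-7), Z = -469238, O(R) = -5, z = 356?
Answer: -1642333/2477 ≈ -663.03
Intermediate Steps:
N = -5/7 (N = ¾ + (7/(-1) - 8/(-7))/4 = ¾ + (7*(-1) - 8*(-⅐))/4 = ¾ + (-7 + 8/7)/4 = ¾ + (¼)*(-41/7) = ¾ - 41/28 = -5/7 ≈ -0.71429)
P(f, Y) = 5 + f (P(f, Y) = f - 1*(-5) = f + 5 = 5 + f)
r(V) = -30/7 + 2*V (r(V) = (V + V) - (5 - 5/7) = 2*V - 1*30/7 = 2*V - 30/7 = -30/7 + 2*V)
Z/r(z) = -469238/(-30/7 + 2*356) = -469238/(-30/7 + 712) = -469238/4954/7 = -469238*7/4954 = -1642333/2477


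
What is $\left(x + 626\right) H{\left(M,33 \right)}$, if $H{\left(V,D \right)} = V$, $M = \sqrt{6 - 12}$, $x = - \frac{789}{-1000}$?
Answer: $\frac{626789 i \sqrt{6}}{1000} \approx 1535.3 i$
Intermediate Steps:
$x = \frac{789}{1000}$ ($x = \left(-789\right) \left(- \frac{1}{1000}\right) = \frac{789}{1000} \approx 0.789$)
$M = i \sqrt{6}$ ($M = \sqrt{-6} = i \sqrt{6} \approx 2.4495 i$)
$\left(x + 626\right) H{\left(M,33 \right)} = \left(\frac{789}{1000} + 626\right) i \sqrt{6} = \frac{626789 i \sqrt{6}}{1000}$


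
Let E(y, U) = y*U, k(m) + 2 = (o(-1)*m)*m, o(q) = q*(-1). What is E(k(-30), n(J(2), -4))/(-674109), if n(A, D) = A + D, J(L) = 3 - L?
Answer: 898/224703 ≈ 0.0039964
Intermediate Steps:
o(q) = -q
k(m) = -2 + m² (k(m) = -2 + ((-1*(-1))*m)*m = -2 + (1*m)*m = -2 + m*m = -2 + m²)
E(y, U) = U*y
E(k(-30), n(J(2), -4))/(-674109) = (((3 - 1*2) - 4)*(-2 + (-30)²))/(-674109) = (((3 - 2) - 4)*(-2 + 900))*(-1/674109) = ((1 - 4)*898)*(-1/674109) = -3*898*(-1/674109) = -2694*(-1/674109) = 898/224703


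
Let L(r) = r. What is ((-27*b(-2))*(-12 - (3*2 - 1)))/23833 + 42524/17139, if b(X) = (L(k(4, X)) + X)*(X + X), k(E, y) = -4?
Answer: 1202277716/408473787 ≈ 2.9433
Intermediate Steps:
b(X) = 2*X*(-4 + X) (b(X) = (-4 + X)*(X + X) = (-4 + X)*(2*X) = 2*X*(-4 + X))
((-27*b(-2))*(-12 - (3*2 - 1)))/23833 + 42524/17139 = ((-54*(-2)*(-4 - 2))*(-12 - (3*2 - 1)))/23833 + 42524/17139 = ((-54*(-2)*(-6))*(-12 - (6 - 1)))*(1/23833) + 42524*(1/17139) = ((-27*24)*(-12 - 1*5))*(1/23833) + 42524/17139 = -648*(-12 - 5)*(1/23833) + 42524/17139 = -648*(-17)*(1/23833) + 42524/17139 = 11016*(1/23833) + 42524/17139 = 11016/23833 + 42524/17139 = 1202277716/408473787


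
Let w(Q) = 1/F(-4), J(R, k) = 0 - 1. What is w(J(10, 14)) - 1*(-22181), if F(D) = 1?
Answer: 22182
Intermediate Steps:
J(R, k) = -1
w(Q) = 1 (w(Q) = 1/1 = 1)
w(J(10, 14)) - 1*(-22181) = 1 - 1*(-22181) = 1 + 22181 = 22182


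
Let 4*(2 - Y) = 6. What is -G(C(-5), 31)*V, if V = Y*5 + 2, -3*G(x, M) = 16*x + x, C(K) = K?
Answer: -255/2 ≈ -127.50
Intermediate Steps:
Y = 1/2 (Y = 2 - 1/4*6 = 2 - 3/2 = 1/2 ≈ 0.50000)
G(x, M) = -17*x/3 (G(x, M) = -(16*x + x)/3 = -17*x/3)
V = 9/2 (V = (1/2)*5 + 2 = 5/2 + 2 = 9/2 ≈ 4.5000)
-G(C(-5), 31)*V = -(-17/3*(-5))*9/2 = -85*9/(3*2) = -1*255/2 = -255/2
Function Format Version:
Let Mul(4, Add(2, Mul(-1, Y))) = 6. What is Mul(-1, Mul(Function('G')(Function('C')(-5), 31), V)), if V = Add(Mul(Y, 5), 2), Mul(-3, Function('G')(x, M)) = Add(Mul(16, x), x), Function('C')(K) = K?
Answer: Rational(-255, 2) ≈ -127.50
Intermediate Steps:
Y = Rational(1, 2) (Y = Add(2, Mul(Rational(-1, 4), 6)) = Add(2, Rational(-3, 2)) = Rational(1, 2) ≈ 0.50000)
Function('G')(x, M) = Mul(Rational(-17, 3), x) (Function('G')(x, M) = Mul(Rational(-1, 3), Add(Mul(16, x), x)) = Mul(Rational(-1, 3), Mul(17, x)) = Mul(Rational(-17, 3), x))
V = Rational(9, 2) (V = Add(Mul(Rational(1, 2), 5), 2) = Add(Rational(5, 2), 2) = Rational(9, 2) ≈ 4.5000)
Mul(-1, Mul(Function('G')(Function('C')(-5), 31), V)) = Mul(-1, Mul(Mul(Rational(-17, 3), -5), Rational(9, 2))) = Mul(-1, Mul(Rational(85, 3), Rational(9, 2))) = Mul(-1, Rational(255, 2)) = Rational(-255, 2)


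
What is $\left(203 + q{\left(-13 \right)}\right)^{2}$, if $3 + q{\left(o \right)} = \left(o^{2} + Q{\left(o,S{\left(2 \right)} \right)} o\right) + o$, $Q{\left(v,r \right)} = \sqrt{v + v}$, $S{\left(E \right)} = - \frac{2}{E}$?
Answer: $122342 - 9256 i \sqrt{26} \approx 1.2234 \cdot 10^{5} - 47197.0 i$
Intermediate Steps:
$Q{\left(v,r \right)} = \sqrt{2} \sqrt{v}$ ($Q{\left(v,r \right)} = \sqrt{2 v} = \sqrt{2} \sqrt{v}$)
$q{\left(o \right)} = -3 + o + o^{2} + \sqrt{2} o^{\frac{3}{2}}$ ($q{\left(o \right)} = -3 + \left(\left(o^{2} + \sqrt{2} \sqrt{o} o\right) + o\right) = -3 + \left(\left(o^{2} + \sqrt{2} o^{\frac{3}{2}}\right) + o\right) = -3 + \left(o + o^{2} + \sqrt{2} o^{\frac{3}{2}}\right) = -3 + o + o^{2} + \sqrt{2} o^{\frac{3}{2}}$)
$\left(203 + q{\left(-13 \right)}\right)^{2} = \left(203 + \left(-3 - 13 + \left(-13\right)^{2} + \sqrt{2} \left(-13\right)^{\frac{3}{2}}\right)\right)^{2} = \left(203 + \left(-3 - 13 + 169 + \sqrt{2} \left(- 13 i \sqrt{13}\right)\right)\right)^{2} = \left(203 - \left(-153 + 13 i \sqrt{26}\right)\right)^{2} = \left(203 + \left(153 - 13 i \sqrt{26}\right)\right)^{2} = \left(356 - 13 i \sqrt{26}\right)^{2}$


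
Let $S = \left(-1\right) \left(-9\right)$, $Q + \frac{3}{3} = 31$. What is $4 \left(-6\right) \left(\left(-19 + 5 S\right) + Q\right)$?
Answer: $-1344$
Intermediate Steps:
$Q = 30$ ($Q = -1 + 31 = 30$)
$S = 9$
$4 \left(-6\right) \left(\left(-19 + 5 S\right) + Q\right) = 4 \left(-6\right) \left(\left(-19 + 5 \cdot 9\right) + 30\right) = - 24 \left(\left(-19 + 45\right) + 30\right) = - 24 \left(26 + 30\right) = \left(-24\right) 56 = -1344$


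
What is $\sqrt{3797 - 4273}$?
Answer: $2 i \sqrt{119} \approx 21.817 i$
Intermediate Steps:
$\sqrt{3797 - 4273} = \sqrt{-476} = 2 i \sqrt{119}$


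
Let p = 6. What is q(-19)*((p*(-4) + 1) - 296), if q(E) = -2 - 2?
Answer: 1276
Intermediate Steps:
q(E) = -4
q(-19)*((p*(-4) + 1) - 296) = -4*((6*(-4) + 1) - 296) = -4*((-24 + 1) - 296) = -4*(-23 - 296) = -4*(-319) = 1276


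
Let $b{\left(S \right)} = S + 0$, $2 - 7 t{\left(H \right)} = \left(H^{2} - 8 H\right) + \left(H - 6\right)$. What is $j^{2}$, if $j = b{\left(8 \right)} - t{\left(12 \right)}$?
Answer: $\frac{11664}{49} \approx 238.04$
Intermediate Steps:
$t{\left(H \right)} = \frac{8}{7} + H - \frac{H^{2}}{7}$ ($t{\left(H \right)} = \frac{2}{7} - \frac{\left(H^{2} - 8 H\right) + \left(H - 6\right)}{7} = \frac{2}{7} - \frac{\left(H^{2} - 8 H\right) + \left(-6 + H\right)}{7} = \frac{2}{7} - \frac{-6 + H^{2} - 7 H}{7} = \frac{2}{7} + \left(\frac{6}{7} + H - \frac{H^{2}}{7}\right) = \frac{8}{7} + H - \frac{H^{2}}{7}$)
$b{\left(S \right)} = S$
$j = \frac{108}{7}$ ($j = 8 - \left(\frac{8}{7} + 12 - \frac{12^{2}}{7}\right) = 8 - \left(\frac{8}{7} + 12 - \frac{144}{7}\right) = 8 - - \frac{52}{7} = 8 + \frac{52}{7} = \frac{108}{7} \approx 15.429$)
$j^{2} = \left(\frac{108}{7}\right)^{2} = \frac{11664}{49}$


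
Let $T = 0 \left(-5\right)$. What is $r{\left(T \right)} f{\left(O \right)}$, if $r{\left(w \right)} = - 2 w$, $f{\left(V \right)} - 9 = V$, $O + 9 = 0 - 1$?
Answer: $0$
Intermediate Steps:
$O = -10$ ($O = -9 + \left(0 - 1\right) = -9 - 1 = -10$)
$f{\left(V \right)} = 9 + V$
$T = 0$
$r{\left(T \right)} f{\left(O \right)} = \left(-2\right) 0 \left(9 - 10\right) = 0 \left(-1\right) = 0$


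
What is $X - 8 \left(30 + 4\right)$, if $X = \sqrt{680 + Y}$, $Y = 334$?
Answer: $-272 + 13 \sqrt{6} \approx -240.16$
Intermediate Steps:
$X = 13 \sqrt{6}$ ($X = \sqrt{680 + 334} = \sqrt{1014} = 13 \sqrt{6} \approx 31.843$)
$X - 8 \left(30 + 4\right) = 13 \sqrt{6} - 8 \left(30 + 4\right) = 13 \sqrt{6} - 8 \cdot 34 = 13 \sqrt{6} - 272 = -272 + 13 \sqrt{6}$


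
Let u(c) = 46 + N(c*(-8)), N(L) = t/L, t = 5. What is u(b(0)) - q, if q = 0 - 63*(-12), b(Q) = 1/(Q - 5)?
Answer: -5655/8 ≈ -706.88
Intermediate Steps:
b(Q) = 1/(-5 + Q)
N(L) = 5/L
u(c) = 46 - 5/(8*c) (u(c) = 46 + 5/((c*(-8))) = 46 + 5/((-8*c)) = 46 + 5*(-1/(8*c)) = 46 - 5/(8*c))
q = 756 (q = 0 + 756 = 756)
u(b(0)) - q = (46 - 5/(8*(1/(-5 + 0)))) - 1*756 = (46 - 5/(8*(1/(-5)))) - 756 = (46 - 5/(8*(-⅕))) - 756 = (46 - 5/8*(-5)) - 756 = (46 + 25/8) - 756 = 393/8 - 756 = -5655/8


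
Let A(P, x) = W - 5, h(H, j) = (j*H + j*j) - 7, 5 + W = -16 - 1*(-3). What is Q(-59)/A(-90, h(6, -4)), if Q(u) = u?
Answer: 59/23 ≈ 2.5652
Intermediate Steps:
W = -18 (W = -5 + (-16 - 1*(-3)) = -5 + (-16 + 3) = -5 - 13 = -18)
h(H, j) = -7 + j**2 + H*j (h(H, j) = (H*j + j**2) - 7 = (j**2 + H*j) - 7 = -7 + j**2 + H*j)
A(P, x) = -23 (A(P, x) = -18 - 5 = -23)
Q(-59)/A(-90, h(6, -4)) = -59/(-23) = -59*(-1/23) = 59/23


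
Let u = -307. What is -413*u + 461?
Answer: 127252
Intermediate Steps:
-413*u + 461 = -413*(-307) + 461 = 126791 + 461 = 127252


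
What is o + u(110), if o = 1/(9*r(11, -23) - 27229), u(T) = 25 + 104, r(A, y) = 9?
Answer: 3502091/27148 ≈ 129.00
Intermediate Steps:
u(T) = 129
o = -1/27148 (o = 1/(9*9 - 27229) = 1/(81 - 27229) = 1/(-27148) = -1/27148 ≈ -3.6835e-5)
o + u(110) = -1/27148 + 129 = 3502091/27148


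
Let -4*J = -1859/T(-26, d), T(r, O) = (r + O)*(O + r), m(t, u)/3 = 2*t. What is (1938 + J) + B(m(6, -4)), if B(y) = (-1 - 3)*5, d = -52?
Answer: 276203/144 ≈ 1918.1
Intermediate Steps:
m(t, u) = 6*t (m(t, u) = 3*(2*t) = 6*t)
T(r, O) = (O + r)² (T(r, O) = (O + r)*(O + r) = (O + r)²)
J = 11/144 (J = -(-1859)/(4*((-52 - 26)²)) = -(-1859)/(4*((-78)²)) = -(-1859)/(4*6084) = -¼*(-11/36) = 11/144 ≈ 0.076389)
B(y) = -20 (B(y) = -4*5 = -20)
(1938 + J) + B(m(6, -4)) = (1938 + 11/144) - 20 = 279083/144 - 20 = 276203/144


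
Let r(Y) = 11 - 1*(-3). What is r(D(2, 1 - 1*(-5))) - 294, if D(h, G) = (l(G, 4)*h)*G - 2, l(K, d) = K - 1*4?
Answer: -280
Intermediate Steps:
l(K, d) = -4 + K (l(K, d) = K - 4 = -4 + K)
D(h, G) = -2 + G*h*(-4 + G) (D(h, G) = ((-4 + G)*h)*G - 2 = (h*(-4 + G))*G - 2 = G*h*(-4 + G) - 2 = -2 + G*h*(-4 + G))
r(Y) = 14 (r(Y) = 11 + 3 = 14)
r(D(2, 1 - 1*(-5))) - 294 = 14 - 294 = -280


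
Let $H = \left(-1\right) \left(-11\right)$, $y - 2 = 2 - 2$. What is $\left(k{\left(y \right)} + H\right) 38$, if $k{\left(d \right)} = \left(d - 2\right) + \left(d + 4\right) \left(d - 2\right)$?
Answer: $418$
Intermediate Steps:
$y = 2$ ($y = 2 + \left(2 - 2\right) = 2 + 0 = 2$)
$H = 11$
$k{\left(d \right)} = -2 + d + \left(-2 + d\right) \left(4 + d\right)$ ($k{\left(d \right)} = \left(-2 + d\right) + \left(4 + d\right) \left(-2 + d\right) = \left(-2 + d\right) + \left(-2 + d\right) \left(4 + d\right) = -2 + d + \left(-2 + d\right) \left(4 + d\right)$)
$\left(k{\left(y \right)} + H\right) 38 = \left(\left(-10 + 2^{2} + 3 \cdot 2\right) + 11\right) 38 = \left(\left(-10 + 4 + 6\right) + 11\right) 38 = \left(0 + 11\right) 38 = 11 \cdot 38 = 418$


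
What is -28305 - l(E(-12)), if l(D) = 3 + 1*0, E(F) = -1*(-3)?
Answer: -28308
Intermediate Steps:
E(F) = 3
l(D) = 3 (l(D) = 3 + 0 = 3)
-28305 - l(E(-12)) = -28305 - 1*3 = -28305 - 3 = -28308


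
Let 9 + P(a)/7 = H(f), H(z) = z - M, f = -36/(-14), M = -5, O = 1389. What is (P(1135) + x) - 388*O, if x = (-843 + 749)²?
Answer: -530106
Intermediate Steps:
f = 18/7 (f = -36*(-1/14) = 18/7 ≈ 2.5714)
H(z) = 5 + z (H(z) = z - 1*(-5) = z + 5 = 5 + z)
P(a) = -10 (P(a) = -63 + 7*(5 + 18/7) = -63 + 7*(53/7) = -63 + 53 = -10)
x = 8836 (x = (-94)² = 8836)
(P(1135) + x) - 388*O = (-10 + 8836) - 388*1389 = 8826 - 538932 = -530106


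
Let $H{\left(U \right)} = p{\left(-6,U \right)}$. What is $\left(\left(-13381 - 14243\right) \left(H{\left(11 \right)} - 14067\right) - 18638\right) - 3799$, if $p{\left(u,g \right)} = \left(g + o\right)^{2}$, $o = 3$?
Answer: $383150067$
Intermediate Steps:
$p{\left(u,g \right)} = \left(3 + g\right)^{2}$ ($p{\left(u,g \right)} = \left(g + 3\right)^{2} = \left(3 + g\right)^{2}$)
$H{\left(U \right)} = \left(3 + U\right)^{2}$
$\left(\left(-13381 - 14243\right) \left(H{\left(11 \right)} - 14067\right) - 18638\right) - 3799 = \left(\left(-13381 - 14243\right) \left(\left(3 + 11\right)^{2} - 14067\right) - 18638\right) - 3799 = \left(- 27624 \left(14^{2} - 14067\right) - 18638\right) - 3799 = \left(- 27624 \left(196 - 14067\right) - 18638\right) - 3799 = \left(\left(-27624\right) \left(-13871\right) - 18638\right) - 3799 = \left(383172504 - 18638\right) - 3799 = 383153866 - 3799 = 383150067$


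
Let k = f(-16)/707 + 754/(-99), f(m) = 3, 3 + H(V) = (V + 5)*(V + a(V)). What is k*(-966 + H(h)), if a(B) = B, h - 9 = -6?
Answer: 163563767/23331 ≈ 7010.6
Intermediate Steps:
h = 3 (h = 9 - 6 = 3)
H(V) = -3 + 2*V*(5 + V) (H(V) = -3 + (V + 5)*(V + V) = -3 + (5 + V)*(2*V) = -3 + 2*V*(5 + V))
k = -532781/69993 (k = 3/707 + 754/(-99) = 3*(1/707) + 754*(-1/99) = 3/707 - 754/99 = -532781/69993 ≈ -7.6119)
k*(-966 + H(h)) = -532781*(-966 + (-3 + 2*3² + 10*3))/69993 = -532781*(-966 + (-3 + 2*9 + 30))/69993 = -532781*(-966 + (-3 + 18 + 30))/69993 = -532781*(-966 + 45)/69993 = -532781/69993*(-921) = 163563767/23331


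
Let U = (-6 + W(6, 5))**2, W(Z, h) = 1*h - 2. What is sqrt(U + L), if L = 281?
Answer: sqrt(290) ≈ 17.029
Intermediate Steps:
W(Z, h) = -2 + h (W(Z, h) = h - 2 = -2 + h)
U = 9 (U = (-6 + (-2 + 5))**2 = (-6 + 3)**2 = (-3)**2 = 9)
sqrt(U + L) = sqrt(9 + 281) = sqrt(290)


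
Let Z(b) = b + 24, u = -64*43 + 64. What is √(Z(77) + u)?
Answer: I*√2587 ≈ 50.863*I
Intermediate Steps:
u = -2688 (u = -2752 + 64 = -2688)
Z(b) = 24 + b
√(Z(77) + u) = √((24 + 77) - 2688) = √(101 - 2688) = √(-2587) = I*√2587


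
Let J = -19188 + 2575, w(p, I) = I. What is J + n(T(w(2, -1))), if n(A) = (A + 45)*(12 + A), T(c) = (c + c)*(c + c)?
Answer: -15829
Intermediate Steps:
T(c) = 4*c**2 (T(c) = (2*c)*(2*c) = 4*c**2)
n(A) = (12 + A)*(45 + A) (n(A) = (45 + A)*(12 + A) = (12 + A)*(45 + A))
J = -16613
J + n(T(w(2, -1))) = -16613 + (540 + (4*(-1)**2)**2 + 57*(4*(-1)**2)) = -16613 + (540 + (4*1)**2 + 57*(4*1)) = -16613 + (540 + 4**2 + 57*4) = -16613 + (540 + 16 + 228) = -16613 + 784 = -15829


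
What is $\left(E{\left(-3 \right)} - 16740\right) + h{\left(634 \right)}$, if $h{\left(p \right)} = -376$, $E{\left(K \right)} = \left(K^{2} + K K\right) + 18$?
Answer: $-17080$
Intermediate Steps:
$E{\left(K \right)} = 18 + 2 K^{2}$ ($E{\left(K \right)} = \left(K^{2} + K^{2}\right) + 18 = 2 K^{2} + 18 = 18 + 2 K^{2}$)
$\left(E{\left(-3 \right)} - 16740\right) + h{\left(634 \right)} = \left(\left(18 + 2 \left(-3\right)^{2}\right) - 16740\right) - 376 = \left(\left(18 + 2 \cdot 9\right) - 16740\right) - 376 = \left(\left(18 + 18\right) - 16740\right) - 376 = \left(36 - 16740\right) - 376 = -16704 - 376 = -17080$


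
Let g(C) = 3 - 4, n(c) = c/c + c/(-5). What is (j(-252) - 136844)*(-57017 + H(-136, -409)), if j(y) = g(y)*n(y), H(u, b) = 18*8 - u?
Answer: 38835171549/5 ≈ 7.7670e+9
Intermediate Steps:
H(u, b) = 144 - u
n(c) = 1 - c/5 (n(c) = 1 + c*(-⅕) = 1 - c/5)
g(C) = -1
j(y) = -1 + y/5 (j(y) = -(1 - y/5) = -1 + y/5)
(j(-252) - 136844)*(-57017 + H(-136, -409)) = ((-1 + (⅕)*(-252)) - 136844)*(-57017 + (144 - 1*(-136))) = ((-1 - 252/5) - 136844)*(-57017 + (144 + 136)) = (-257/5 - 136844)*(-57017 + 280) = -684477/5*(-56737) = 38835171549/5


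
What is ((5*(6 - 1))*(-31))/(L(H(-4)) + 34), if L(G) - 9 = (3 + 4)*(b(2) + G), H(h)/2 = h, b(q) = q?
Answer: -775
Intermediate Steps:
H(h) = 2*h
L(G) = 23 + 7*G (L(G) = 9 + (3 + 4)*(2 + G) = 9 + 7*(2 + G) = 9 + (14 + 7*G) = 23 + 7*G)
((5*(6 - 1))*(-31))/(L(H(-4)) + 34) = ((5*(6 - 1))*(-31))/((23 + 7*(2*(-4))) + 34) = ((5*5)*(-31))/((23 + 7*(-8)) + 34) = (25*(-31))/((23 - 56) + 34) = -775/(-33 + 34) = -775/1 = -775*1 = -775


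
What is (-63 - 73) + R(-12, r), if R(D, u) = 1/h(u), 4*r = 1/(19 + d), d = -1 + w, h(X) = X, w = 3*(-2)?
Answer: -88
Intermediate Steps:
w = -6
d = -7 (d = -1 - 6 = -7)
r = 1/48 (r = 1/(4*(19 - 7)) = (¼)/12 = (¼)*(1/12) = 1/48 ≈ 0.020833)
R(D, u) = 1/u
(-63 - 73) + R(-12, r) = (-63 - 73) + 1/(1/48) = -136 + 48 = -88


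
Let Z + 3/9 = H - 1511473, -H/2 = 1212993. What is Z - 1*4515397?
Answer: -25358569/3 ≈ -8.4529e+6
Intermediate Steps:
H = -2425986 (H = -2*1212993 = -2425986)
Z = -11812378/3 (Z = -⅓ + (-2425986 - 1511473) = -⅓ - 3937459 = -11812378/3 ≈ -3.9375e+6)
Z - 1*4515397 = -11812378/3 - 1*4515397 = -11812378/3 - 4515397 = -25358569/3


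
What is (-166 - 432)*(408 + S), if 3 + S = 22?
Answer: -255346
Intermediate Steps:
S = 19 (S = -3 + 22 = 19)
(-166 - 432)*(408 + S) = (-166 - 432)*(408 + 19) = -598*427 = -255346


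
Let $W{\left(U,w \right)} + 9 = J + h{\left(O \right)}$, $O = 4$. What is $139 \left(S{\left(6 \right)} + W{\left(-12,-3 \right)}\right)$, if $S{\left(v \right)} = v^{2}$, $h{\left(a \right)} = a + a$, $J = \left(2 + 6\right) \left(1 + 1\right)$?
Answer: $7089$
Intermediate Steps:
$J = 16$ ($J = 8 \cdot 2 = 16$)
$h{\left(a \right)} = 2 a$
$W{\left(U,w \right)} = 15$ ($W{\left(U,w \right)} = -9 + \left(16 + 2 \cdot 4\right) = -9 + \left(16 + 8\right) = -9 + 24 = 15$)
$139 \left(S{\left(6 \right)} + W{\left(-12,-3 \right)}\right) = 139 \left(6^{2} + 15\right) = 139 \left(36 + 15\right) = 139 \cdot 51 = 7089$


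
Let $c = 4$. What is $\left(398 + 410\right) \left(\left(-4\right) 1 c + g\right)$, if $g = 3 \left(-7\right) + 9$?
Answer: $-22624$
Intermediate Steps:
$g = -12$ ($g = -21 + 9 = -12$)
$\left(398 + 410\right) \left(\left(-4\right) 1 c + g\right) = \left(398 + 410\right) \left(\left(-4\right) 1 \cdot 4 - 12\right) = 808 \left(\left(-4\right) 4 - 12\right) = 808 \left(-16 - 12\right) = 808 \left(-28\right) = -22624$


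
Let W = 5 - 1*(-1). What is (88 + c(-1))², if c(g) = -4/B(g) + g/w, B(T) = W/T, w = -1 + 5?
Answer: 1125721/144 ≈ 7817.5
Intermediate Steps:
W = 6 (W = 5 + 1 = 6)
w = 4
B(T) = 6/T
c(g) = -5*g/12 (c(g) = -4*g/6 + g/4 = -2*g/3 + g*(¼) = -2*g/3 + g/4 = -5*g/12)
(88 + c(-1))² = (88 - 5/12*(-1))² = (88 + 5/12)² = (1061/12)² = 1125721/144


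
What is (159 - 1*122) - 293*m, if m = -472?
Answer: 138333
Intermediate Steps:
(159 - 1*122) - 293*m = (159 - 1*122) - 293*(-472) = (159 - 122) + 138296 = 37 + 138296 = 138333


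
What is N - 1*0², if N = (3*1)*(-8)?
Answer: -24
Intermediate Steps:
N = -24 (N = 3*(-8) = -24)
N - 1*0² = -24 - 1*0² = -24 - 1*0 = -24 + 0 = -24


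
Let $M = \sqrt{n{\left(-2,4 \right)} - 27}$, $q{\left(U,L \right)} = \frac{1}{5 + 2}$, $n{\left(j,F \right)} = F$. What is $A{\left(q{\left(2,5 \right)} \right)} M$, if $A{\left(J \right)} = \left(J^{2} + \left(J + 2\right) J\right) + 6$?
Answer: $\frac{310 i \sqrt{23}}{49} \approx 30.341 i$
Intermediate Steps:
$q{\left(U,L \right)} = \frac{1}{7}$
$A{\left(J \right)} = 6 + J^{2} + J \left(2 + J\right)$ ($A{\left(J \right)} = \left(J^{2} + \left(2 + J\right) J\right) + 6 = \left(J^{2} + J \left(2 + J\right)\right) + 6 = 6 + J^{2} + J \left(2 + J\right)$)
$M = i \sqrt{23}$ ($M = \sqrt{4 - 27} = \sqrt{-23} = i \sqrt{23} \approx 4.7958 i$)
$A{\left(q{\left(2,5 \right)} \right)} M = \left(6 + 2 \cdot \frac{1}{7} + \frac{2}{49}\right) i \sqrt{23} = \left(6 + \frac{2}{7} + 2 \cdot \frac{1}{49}\right) i \sqrt{23} = \left(6 + \frac{2}{7} + \frac{2}{49}\right) i \sqrt{23} = \frac{310 i \sqrt{23}}{49}$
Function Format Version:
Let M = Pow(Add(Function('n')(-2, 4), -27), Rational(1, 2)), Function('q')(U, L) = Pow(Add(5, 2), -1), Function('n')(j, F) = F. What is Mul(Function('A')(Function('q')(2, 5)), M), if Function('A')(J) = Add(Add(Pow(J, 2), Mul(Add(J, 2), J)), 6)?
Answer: Mul(Rational(310, 49), I, Pow(23, Rational(1, 2))) ≈ Mul(30.341, I)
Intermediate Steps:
Function('q')(U, L) = Rational(1, 7) (Function('q')(U, L) = Pow(7, -1) = Rational(1, 7))
Function('A')(J) = Add(6, Pow(J, 2), Mul(J, Add(2, J))) (Function('A')(J) = Add(Add(Pow(J, 2), Mul(Add(2, J), J)), 6) = Add(Add(Pow(J, 2), Mul(J, Add(2, J))), 6) = Add(6, Pow(J, 2), Mul(J, Add(2, J))))
M = Mul(I, Pow(23, Rational(1, 2))) (M = Pow(Add(4, -27), Rational(1, 2)) = Pow(-23, Rational(1, 2)) = Mul(I, Pow(23, Rational(1, 2))) ≈ Mul(4.7958, I))
Mul(Function('A')(Function('q')(2, 5)), M) = Mul(Add(6, Mul(2, Rational(1, 7)), Mul(2, Pow(Rational(1, 7), 2))), Mul(I, Pow(23, Rational(1, 2)))) = Mul(Add(6, Rational(2, 7), Mul(2, Rational(1, 49))), Mul(I, Pow(23, Rational(1, 2)))) = Mul(Add(6, Rational(2, 7), Rational(2, 49)), Mul(I, Pow(23, Rational(1, 2)))) = Mul(Rational(310, 49), Mul(I, Pow(23, Rational(1, 2)))) = Mul(Rational(310, 49), I, Pow(23, Rational(1, 2)))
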